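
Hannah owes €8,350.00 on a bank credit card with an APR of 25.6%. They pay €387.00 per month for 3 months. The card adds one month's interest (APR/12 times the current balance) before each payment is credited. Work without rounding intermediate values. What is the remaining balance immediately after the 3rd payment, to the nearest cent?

Monthly rate r = 25.6%/12 = 2.13333% = 0.0213333.
Each month: B ← B·(1+r) − €387.00.
Month 1: interest €178.13; balance after payment €8,141.13.
Month 2: interest €173.68; balance after payment €7,927.81.
Month 3: interest €169.13; balance after payment €7,709.94.

€7,709.94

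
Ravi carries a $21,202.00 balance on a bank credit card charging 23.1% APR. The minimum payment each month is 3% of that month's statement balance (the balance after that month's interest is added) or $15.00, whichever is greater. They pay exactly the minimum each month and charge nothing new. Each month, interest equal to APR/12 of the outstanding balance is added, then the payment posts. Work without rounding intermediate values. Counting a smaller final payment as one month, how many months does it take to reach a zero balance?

383 months

Monthly rate r = 23.1%/12 = 1.925% = 0.01925.
While 3% of the post-interest balance exceeds $15.00, each month B ← (B·(1+r))·(1 − 0.03), i.e. B shrinks by the factor (1+r)·0.97 = 0.98867.
This holds for months 1–331. Entering month 332 the balance is $488.36; 3% of the post-interest balance is now below $15.00, so the flat $15.00 minimum applies from here.
From month 332 a fixed $15.00 at rate r clears $488.36 in 52 more payments. Total: 331 + 52 = 383 months.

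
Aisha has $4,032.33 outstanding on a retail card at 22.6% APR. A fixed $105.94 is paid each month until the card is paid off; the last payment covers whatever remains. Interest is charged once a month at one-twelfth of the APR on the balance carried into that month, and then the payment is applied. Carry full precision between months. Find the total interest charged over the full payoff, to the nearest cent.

$3,132.04

Monthly rate r = 22.6%/12 = 1.88333% = 0.0188333.
Payoff takes n = ⌈−ln(1 − rB₀/P)/ln(1+r)⌉ = ⌈67.624⌉ = 68 payments; the last is $66.39.
Total paid = 67·$105.94 + $66.39 = $7,164.37.
Total interest = total paid − principal = $7,164.37 − $4,032.33 = $3,132.04.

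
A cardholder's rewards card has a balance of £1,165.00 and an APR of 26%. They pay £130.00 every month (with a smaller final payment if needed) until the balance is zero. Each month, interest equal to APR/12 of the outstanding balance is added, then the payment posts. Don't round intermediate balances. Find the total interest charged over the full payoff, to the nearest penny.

Monthly rate r = 26%/12 = 2.16667% = 0.0216667.
Payoff takes n = ⌈−ln(1 − rB₀/P)/ln(1+r)⌉ = ⌈10.071⌉ = 11 payments; the last is £9.34.
Total paid = 10·£130.00 + £9.34 = £1,309.34.
Total interest = total paid − principal = £1,309.34 − £1,165.00 = £144.34.

£144.34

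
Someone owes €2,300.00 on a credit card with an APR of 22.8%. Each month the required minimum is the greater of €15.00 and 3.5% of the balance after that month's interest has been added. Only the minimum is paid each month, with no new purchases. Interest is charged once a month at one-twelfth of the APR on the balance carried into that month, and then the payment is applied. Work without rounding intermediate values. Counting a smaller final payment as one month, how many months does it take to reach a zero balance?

Monthly rate r = 22.8%/12 = 1.9% = 0.019.
While 3.5% of the post-interest balance exceeds €15.00, each month B ← (B·(1+r))·(1 − 0.035), i.e. B shrinks by the factor (1+r)·0.965 = 0.98333.
This holds for months 1–102. Entering month 103 the balance is €414.27; 3.5% of the post-interest balance is now below €15.00, so the flat €15.00 minimum applies from here.
From month 103 a fixed €15.00 at rate r clears €414.27 in 40 more payments. Total: 102 + 40 = 142 months.

142 months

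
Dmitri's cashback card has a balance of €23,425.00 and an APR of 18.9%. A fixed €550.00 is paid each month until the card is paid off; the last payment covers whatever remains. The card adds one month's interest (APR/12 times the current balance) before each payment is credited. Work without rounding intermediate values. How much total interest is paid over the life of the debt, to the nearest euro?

Monthly rate r = 18.9%/12 = 1.575% = 0.01575.
Payoff takes n = ⌈−ln(1 − rB₀/P)/ln(1+r)⌉ = ⌈71.101⌉ = 72 payments; the last is €55.83.
Total paid = 71·€550.00 + €55.83 = €39,105.83.
Total interest = total paid − principal = €39,105.83 − €23,425.00 = €15,680.83.

€15,681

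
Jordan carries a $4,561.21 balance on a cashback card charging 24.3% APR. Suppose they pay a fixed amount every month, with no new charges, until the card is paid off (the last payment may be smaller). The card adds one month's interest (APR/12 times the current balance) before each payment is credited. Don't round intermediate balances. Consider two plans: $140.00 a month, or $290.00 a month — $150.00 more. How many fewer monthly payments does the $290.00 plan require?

Monthly rate r = 24.3%/12 = 2.025% = 0.02025.
At $140.00/mo: n = ⌈−ln(1 − rB₀/P)/ln(1+r)⌉ = 54 payments (last $108.74); total interest = total paid − $4,561.21 = $2,967.53.
At $290.00/mo: 20 payments (last $37.21); total interest $986.00.
Payments saved = 54 − 20 = 34.

34 fewer payments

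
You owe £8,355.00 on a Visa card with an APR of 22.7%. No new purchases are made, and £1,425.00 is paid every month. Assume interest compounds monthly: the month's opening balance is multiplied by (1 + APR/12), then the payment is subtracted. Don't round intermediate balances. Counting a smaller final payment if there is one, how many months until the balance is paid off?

Monthly rate r = 22.7%/12 = 1.89167% = 0.0189167.
Recurrence: B ← B·(1+r) − £1,425.00.
Month 1: interest £158.05; balance after payment £7,088.05.
Month 2: interest £134.08; balance after payment £5,797.13.
Closed form: n = −ln(1 − rB₀/P)/ln(1+r) = −ln(0.88909)/ln(1.01892) ≈ 6.273, so the balance reaches zero during payment 7.

7 payments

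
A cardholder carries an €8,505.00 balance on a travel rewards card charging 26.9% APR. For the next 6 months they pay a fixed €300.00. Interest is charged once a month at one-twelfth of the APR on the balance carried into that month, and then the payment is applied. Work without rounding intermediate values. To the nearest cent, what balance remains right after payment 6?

Monthly rate r = 26.9%/12 = 2.24167% = 0.0224167.
Each month: B ← B·(1+r) − €300.00.
Month 1: interest €190.65; balance after payment €8,395.65.
Month 2: interest €188.20; balance after payment €8,283.86.
Month 3: interest €185.70; balance after payment €8,169.55.
Month 4: interest €183.13; balance after payment €8,052.69.
Month 5: interest €180.51; balance after payment €7,933.20.
Month 6: interest €177.84; balance after payment €7,811.04.

€7,811.04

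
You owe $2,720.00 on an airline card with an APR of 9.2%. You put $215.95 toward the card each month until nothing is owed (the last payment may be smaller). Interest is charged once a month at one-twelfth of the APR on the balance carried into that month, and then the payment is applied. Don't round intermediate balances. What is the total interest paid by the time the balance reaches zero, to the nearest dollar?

Monthly rate r = 9.2%/12 = 0.766667% = 0.00766667.
Payoff takes n = ⌈−ln(1 − rB₀/P)/ln(1+r)⌉ = ⌈13.297⌉ = 14 payments; the last is $64.22.
Total paid = 13·$215.95 + $64.22 = $2,871.57.
Total interest = total paid − principal = $2,871.57 − $2,720.00 = $151.57.

$152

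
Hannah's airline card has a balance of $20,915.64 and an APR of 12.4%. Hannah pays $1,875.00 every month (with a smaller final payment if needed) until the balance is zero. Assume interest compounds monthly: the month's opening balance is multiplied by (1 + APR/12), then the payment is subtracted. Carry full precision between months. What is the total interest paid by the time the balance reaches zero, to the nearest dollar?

$1,422

Monthly rate r = 12.4%/12 = 1.03333% = 0.0103333.
Payoff takes n = ⌈−ln(1 − rB₀/P)/ln(1+r)⌉ = ⌈11.913⌉ = 12 payments; the last is $1,712.94.
Total paid = 11·$1,875.00 + $1,712.94 = $22,337.94.
Total interest = total paid − principal = $22,337.94 − $20,915.64 = $1,422.30.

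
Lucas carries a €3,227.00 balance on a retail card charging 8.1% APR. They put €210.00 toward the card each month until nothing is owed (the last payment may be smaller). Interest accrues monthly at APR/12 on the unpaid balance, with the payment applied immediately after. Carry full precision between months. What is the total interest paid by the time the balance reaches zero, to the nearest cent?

Monthly rate r = 8.1%/12 = 0.675% = 0.00675.
Payoff takes n = ⌈−ln(1 − rB₀/P)/ln(1+r)⌉ = ⌈16.278⌉ = 17 payments; the last is €58.54.
Total paid = 16·€210.00 + €58.54 = €3,418.54.
Total interest = total paid − principal = €3,418.54 − €3,227.00 = €191.54.

€191.54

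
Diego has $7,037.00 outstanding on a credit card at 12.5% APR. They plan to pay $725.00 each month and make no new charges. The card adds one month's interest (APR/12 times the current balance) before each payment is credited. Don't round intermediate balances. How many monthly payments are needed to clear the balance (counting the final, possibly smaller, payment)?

Monthly rate r = 12.5%/12 = 1.04167% = 0.0104167.
Recurrence: B ← B·(1+r) − $725.00.
Month 1: interest $73.30; balance after payment $6,385.30.
Month 2: interest $66.51; balance after payment $5,726.82.
Closed form: n = −ln(1 − rB₀/P)/ln(1+r) = −ln(0.89889)/ln(1.01042) ≈ 10.286, so the balance reaches zero during payment 11.

11 payments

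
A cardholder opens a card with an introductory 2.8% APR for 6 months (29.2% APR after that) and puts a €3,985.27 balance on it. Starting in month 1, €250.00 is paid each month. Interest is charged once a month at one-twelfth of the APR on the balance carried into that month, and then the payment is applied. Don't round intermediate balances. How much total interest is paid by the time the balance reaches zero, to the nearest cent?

€458.40

Promo months 1–6 at r₀ = 2.8%/12 = 0.00233333; months 7+ at r₁ = 29.2%/12 = 0.0243333.
After month 6: iterate B ← B·(1+r₀) − €250.00 for 6 months → €2,532.61.
Then at r₁ with €250.00/mo: n₂ = −ln(1 − r₁·B/P)/ln(1+r₁) ≈ 11.77 → 12 more payments.
Total paid = 17·€250.00 + €193.67 = €4,443.67; interest = €4,443.67 − €3,985.27 = €458.40.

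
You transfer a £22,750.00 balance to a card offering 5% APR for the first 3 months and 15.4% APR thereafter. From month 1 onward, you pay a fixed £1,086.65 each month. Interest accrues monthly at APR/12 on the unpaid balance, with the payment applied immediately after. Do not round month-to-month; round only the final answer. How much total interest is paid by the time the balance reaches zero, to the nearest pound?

Promo months 1–3 at r₀ = 5%/12 = 0.00416667; months 4+ at r₁ = 15.4%/12 = 0.0128333.
After month 3: iterate B ← B·(1+r₀) − £1,086.65 for 3 months → £19,762.01.
Then at r₁ with £1,086.65/mo: n₂ = −ln(1 − r₁·B/P)/ln(1+r₁) ≈ 20.84 → 21 more payments.
Total paid = 23·£1,086.65 + £916.35 = £25,909.30; interest = £25,909.30 − £22,750.00 = £3,159.30.

£3,159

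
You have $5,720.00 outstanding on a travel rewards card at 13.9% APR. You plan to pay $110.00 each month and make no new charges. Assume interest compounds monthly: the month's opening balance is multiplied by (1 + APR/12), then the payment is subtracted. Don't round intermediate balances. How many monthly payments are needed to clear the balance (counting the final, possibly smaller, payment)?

Monthly rate r = 13.9%/12 = 1.15833% = 0.0115833.
Recurrence: B ← B·(1+r) − $110.00.
Month 1: interest $66.26; balance after payment $5,676.26.
Month 2: interest $65.75; balance after payment $5,632.01.
Closed form: n = −ln(1 − rB₀/P)/ln(1+r) = −ln(0.39767)/ln(1.01158) ≈ 80.069, so the balance reaches zero during payment 81.

81 payments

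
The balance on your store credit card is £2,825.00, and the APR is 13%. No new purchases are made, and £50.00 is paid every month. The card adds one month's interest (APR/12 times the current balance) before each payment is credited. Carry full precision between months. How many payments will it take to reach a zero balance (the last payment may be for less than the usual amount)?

Monthly rate r = 13%/12 = 1.08333% = 0.0108333.
Recurrence: B ← B·(1+r) − £50.00.
Month 1: interest £30.60; balance after payment £2,805.60.
Month 2: interest £30.39; balance after payment £2,786.00.
Closed form: n = −ln(1 − rB₀/P)/ln(1+r) = −ln(0.38792)/ln(1.01083) ≈ 87.885, so the balance reaches zero during payment 88.

88 payments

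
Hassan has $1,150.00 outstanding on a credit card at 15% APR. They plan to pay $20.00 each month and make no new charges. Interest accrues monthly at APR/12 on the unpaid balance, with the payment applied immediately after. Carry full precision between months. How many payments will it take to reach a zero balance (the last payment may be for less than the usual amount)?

103 months

Monthly rate r = 15%/12 = 1.25% = 0.0125.
Recurrence: B ← B·(1+r) − $20.00.
Month 1: interest $14.38; balance after payment $1,144.38.
Month 2: interest $14.30; balance after payment $1,138.68.
Closed form: n = −ln(1 − rB₀/P)/ln(1+r) = −ln(0.28125)/ln(1.0125) ≈ 102.114, so the balance reaches zero during payment 103.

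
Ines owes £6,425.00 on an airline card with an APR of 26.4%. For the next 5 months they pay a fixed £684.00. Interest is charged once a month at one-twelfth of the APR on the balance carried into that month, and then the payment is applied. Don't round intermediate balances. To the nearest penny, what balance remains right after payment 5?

Monthly rate r = 26.4%/12 = 2.2% = 0.022.
Each month: B ← B·(1+r) − £684.00.
Month 1: interest £141.35; balance after payment £5,882.35.
Month 2: interest £129.41; balance after payment £5,327.76.
Month 3: interest £117.21; balance after payment £4,760.97.
Month 4: interest £104.74; balance after payment £4,181.71.
Month 5: interest £92.00; balance after payment £3,589.71.

£3,589.71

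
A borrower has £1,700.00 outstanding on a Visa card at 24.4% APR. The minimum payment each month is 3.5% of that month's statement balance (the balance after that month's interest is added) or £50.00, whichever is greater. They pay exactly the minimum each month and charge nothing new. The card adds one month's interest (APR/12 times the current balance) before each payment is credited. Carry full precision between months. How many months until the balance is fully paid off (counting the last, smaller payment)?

Monthly rate r = 24.4%/12 = 2.03333% = 0.0203333.
While 3.5% of the post-interest balance exceeds £50.00, each month B ← (B·(1+r))·(1 − 0.035), i.e. B shrinks by the factor (1+r)·0.965 = 0.98462.
This holds for months 1–13. Entering month 14 the balance is £1,389.80; 3.5% of the post-interest balance is now below £50.00, so the flat £50.00 minimum applies from here.
From month 14 a fixed £50.00 at rate r clears £1,389.80 in 42 more payments. Total: 13 + 42 = 55 months.

55 months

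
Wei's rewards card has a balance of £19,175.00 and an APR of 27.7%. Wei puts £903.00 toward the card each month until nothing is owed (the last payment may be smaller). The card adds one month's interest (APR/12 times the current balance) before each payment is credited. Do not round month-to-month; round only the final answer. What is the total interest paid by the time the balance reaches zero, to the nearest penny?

£7,484.23

Monthly rate r = 27.7%/12 = 2.30833% = 0.0230833.
Payoff takes n = ⌈−ln(1 − rB₀/P)/ln(1+r)⌉ = ⌈29.520⌉ = 30 payments; the last is £472.23.
Total paid = 29·£903.00 + £472.23 = £26,659.23.
Total interest = total paid − principal = £26,659.23 − £19,175.00 = £7,484.23.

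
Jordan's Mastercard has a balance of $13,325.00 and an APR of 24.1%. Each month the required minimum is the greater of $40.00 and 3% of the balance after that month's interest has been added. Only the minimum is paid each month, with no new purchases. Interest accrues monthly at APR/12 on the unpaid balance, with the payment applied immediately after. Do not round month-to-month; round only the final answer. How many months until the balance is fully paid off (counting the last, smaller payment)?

Monthly rate r = 24.1%/12 = 2.00833% = 0.0200833.
While 3% of the post-interest balance exceeds $40.00, each month B ← (B·(1+r))·(1 − 0.03), i.e. B shrinks by the factor (1+r)·0.97 = 0.98948.
This holds for months 1–220. Entering month 221 the balance is $1,301.04; 3% of the post-interest balance is now below $40.00, so the flat $40.00 minimum applies from here.
From month 221 a fixed $40.00 at rate r clears $1,301.04 in 54 more payments. Total: 220 + 54 = 274 months.

274 months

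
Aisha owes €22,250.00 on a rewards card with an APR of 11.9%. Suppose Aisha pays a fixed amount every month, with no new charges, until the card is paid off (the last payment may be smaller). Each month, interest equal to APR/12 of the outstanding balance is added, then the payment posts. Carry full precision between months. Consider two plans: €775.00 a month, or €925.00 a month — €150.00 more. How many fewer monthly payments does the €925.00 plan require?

Monthly rate r = 11.9%/12 = 0.991667% = 0.00991667.
At €775.00/mo: n = ⌈−ln(1 − rB₀/P)/ln(1+r)⌉ = 34 payments (last €740.09); total interest = total paid − €22,250.00 = €4,065.09.
At €925.00/mo: 28 payments (last €571.14); total interest €3,296.14.
Payments saved = 34 − 28 = 6.

6 fewer payments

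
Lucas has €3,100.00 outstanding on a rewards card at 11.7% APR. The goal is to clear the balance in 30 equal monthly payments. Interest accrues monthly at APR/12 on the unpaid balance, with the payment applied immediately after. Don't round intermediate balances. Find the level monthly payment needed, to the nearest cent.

Monthly rate r = 11.7%/12 = 0.975% = 0.00975.
Level-payment amortization: P = B₀·r / (1 − (1+r)^(−n)) = 3100.00·0.00975 / (1 − 1.00975^(−30)).
Denominator 1 − (1+r)^(−30) = 0.25254656.
P = 30.225 / 0.25254656 ≈ 119.68.

€119.68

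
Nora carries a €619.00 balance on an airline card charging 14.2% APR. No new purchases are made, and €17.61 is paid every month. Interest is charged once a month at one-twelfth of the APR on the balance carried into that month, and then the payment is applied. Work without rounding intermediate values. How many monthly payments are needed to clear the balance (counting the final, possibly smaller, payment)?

Monthly rate r = 14.2%/12 = 1.18333% = 0.0118333.
Recurrence: B ← B·(1+r) − €17.61.
Month 1: interest €7.32; balance after payment €608.71.
Month 2: interest €7.20; balance after payment €598.31.
Closed form: n = −ln(1 − rB₀/P)/ln(1+r) = −ln(0.58405)/ln(1.01183) ≈ 45.713, so the balance reaches zero during payment 46.

46 payments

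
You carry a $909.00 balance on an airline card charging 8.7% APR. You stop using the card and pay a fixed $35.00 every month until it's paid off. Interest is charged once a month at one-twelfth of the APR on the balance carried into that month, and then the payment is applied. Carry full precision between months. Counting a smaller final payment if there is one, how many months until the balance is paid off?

29 months

Monthly rate r = 8.7%/12 = 0.725% = 0.00725.
Recurrence: B ← B·(1+r) − $35.00.
Month 1: interest $6.59; balance after payment $880.59.
Month 2: interest $6.38; balance after payment $851.97.
Closed form: n = −ln(1 − rB₀/P)/ln(1+r) = −ln(0.81171)/ln(1.00725) ≈ 28.879, so the balance reaches zero during payment 29.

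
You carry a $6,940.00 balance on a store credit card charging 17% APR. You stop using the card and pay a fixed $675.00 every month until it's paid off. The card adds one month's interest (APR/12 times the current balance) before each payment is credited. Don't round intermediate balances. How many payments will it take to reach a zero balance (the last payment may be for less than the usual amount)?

12 payments

Monthly rate r = 17%/12 = 1.41667% = 0.0141667.
Recurrence: B ← B·(1+r) − $675.00.
Month 1: interest $98.32; balance after payment $6,363.32.
Month 2: interest $90.15; balance after payment $5,778.46.
Closed form: n = −ln(1 − rB₀/P)/ln(1+r) = −ln(0.85435)/ln(1.01417) ≈ 11.190, so the balance reaches zero during payment 12.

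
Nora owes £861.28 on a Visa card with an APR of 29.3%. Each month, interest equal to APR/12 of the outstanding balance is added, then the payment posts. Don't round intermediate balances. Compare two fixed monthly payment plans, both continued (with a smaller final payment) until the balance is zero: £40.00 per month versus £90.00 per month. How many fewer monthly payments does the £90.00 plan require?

19 fewer payments

Monthly rate r = 29.3%/12 = 2.44167% = 0.0244167.
At £40.00/mo: n = ⌈−ln(1 − rB₀/P)/ln(1+r)⌉ = 31 payments (last £37.01); total interest = total paid − £861.28 = £375.73.
At £90.00/mo: 12 payments (last £2.93); total interest £131.65.
Payments saved = 31 − 12 = 19.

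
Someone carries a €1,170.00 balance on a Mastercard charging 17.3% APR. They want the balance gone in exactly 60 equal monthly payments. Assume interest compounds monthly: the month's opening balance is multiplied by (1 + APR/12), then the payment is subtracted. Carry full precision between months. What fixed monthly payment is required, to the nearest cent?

Monthly rate r = 17.3%/12 = 1.44167% = 0.0144167.
Level-payment amortization: P = B₀·r / (1 − (1+r)^(−n)) = 1170.00·0.0144167 / (1 − 1.01442^(−60)).
Denominator 1 − (1+r)^(−60) = 0.57634002.
P = 16.8675 / 0.57634002 ≈ 29.27.

€29.27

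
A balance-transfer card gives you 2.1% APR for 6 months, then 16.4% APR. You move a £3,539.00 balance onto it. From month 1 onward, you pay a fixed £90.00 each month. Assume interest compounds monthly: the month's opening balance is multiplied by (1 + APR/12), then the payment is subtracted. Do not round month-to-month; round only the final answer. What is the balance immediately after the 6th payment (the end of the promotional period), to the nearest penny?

£3,033.95

Promo months 1–6 at r₀ = 2.1%/12 = 0.00175; months 7+ at r₁ = 16.4%/12 = 0.0136667.
After month 6: iterate B ← B·(1+r₀) − £90.00 for 6 months → £3,033.95.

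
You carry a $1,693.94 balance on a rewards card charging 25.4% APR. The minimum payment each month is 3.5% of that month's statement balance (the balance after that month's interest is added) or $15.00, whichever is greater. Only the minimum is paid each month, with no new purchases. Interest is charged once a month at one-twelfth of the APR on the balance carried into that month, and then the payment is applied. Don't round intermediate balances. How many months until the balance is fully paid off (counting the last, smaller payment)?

138 months

Monthly rate r = 25.4%/12 = 2.11667% = 0.0211667.
While 3.5% of the post-interest balance exceeds $15.00, each month B ← (B·(1+r))·(1 − 0.035), i.e. B shrinks by the factor (1+r)·0.965 = 0.98543.
This holds for months 1–96. Entering month 97 the balance is $413.81; 3.5% of the post-interest balance is now below $15.00, so the flat $15.00 minimum applies from here.
From month 97 a fixed $15.00 at rate r clears $413.81 in 42 more payments. Total: 96 + 42 = 138 months.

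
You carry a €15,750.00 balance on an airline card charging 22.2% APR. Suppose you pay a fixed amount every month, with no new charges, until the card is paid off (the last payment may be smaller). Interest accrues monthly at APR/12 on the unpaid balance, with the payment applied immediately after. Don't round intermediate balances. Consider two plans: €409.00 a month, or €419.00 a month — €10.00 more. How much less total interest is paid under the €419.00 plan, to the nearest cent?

Monthly rate r = 22.2%/12 = 1.85% = 0.0185.
At €409.00/mo: n = ⌈−ln(1 − rB₀/P)/ln(1+r)⌉ = 68 payments (last €402.55); total interest = total paid − €15,750.00 = €12,055.55.
At €419.00/mo: 65 payments (last €356.91); total interest €11,422.91.
Interest saved = €12,055.55 − €11,422.91 = €632.64.

€632.64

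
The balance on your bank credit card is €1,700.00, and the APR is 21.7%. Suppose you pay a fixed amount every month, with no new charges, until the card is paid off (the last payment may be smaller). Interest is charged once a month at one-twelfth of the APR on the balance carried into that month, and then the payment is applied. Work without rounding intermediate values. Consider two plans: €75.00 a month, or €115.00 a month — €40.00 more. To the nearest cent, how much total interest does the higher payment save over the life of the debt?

€211.30

Monthly rate r = 21.7%/12 = 1.80833% = 0.0180833.
At €75.00/mo: n = ⌈−ln(1 − rB₀/P)/ln(1+r)⌉ = 30 payments (last €32.44); total interest = total paid − €1,700.00 = €507.44.
At €115.00/mo: 18 payments (last €41.14); total interest €296.14.
Interest saved = €507.44 − €296.14 = €211.30.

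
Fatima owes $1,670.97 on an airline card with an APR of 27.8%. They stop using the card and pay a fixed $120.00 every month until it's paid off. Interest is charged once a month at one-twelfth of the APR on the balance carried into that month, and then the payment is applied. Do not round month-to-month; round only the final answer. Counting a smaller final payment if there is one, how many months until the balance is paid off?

18 payments

Monthly rate r = 27.8%/12 = 2.31667% = 0.0231667.
Recurrence: B ← B·(1+r) − $120.00.
Month 1: interest $38.71; balance after payment $1,589.68.
Month 2: interest $36.83; balance after payment $1,506.51.
Closed form: n = −ln(1 − rB₀/P)/ln(1+r) = −ln(0.67741)/ln(1.02317) ≈ 17.006, so the balance reaches zero during payment 18.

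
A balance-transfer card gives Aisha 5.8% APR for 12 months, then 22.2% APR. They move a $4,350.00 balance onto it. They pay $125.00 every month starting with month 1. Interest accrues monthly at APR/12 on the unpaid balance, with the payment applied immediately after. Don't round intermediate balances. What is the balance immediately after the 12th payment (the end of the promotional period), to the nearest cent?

$3,068.59

Promo months 1–12 at r₀ = 5.8%/12 = 0.00483333; months 13+ at r₁ = 22.2%/12 = 0.0185.
After month 12: iterate B ← B·(1+r₀) − $125.00 for 12 months → $3,068.59.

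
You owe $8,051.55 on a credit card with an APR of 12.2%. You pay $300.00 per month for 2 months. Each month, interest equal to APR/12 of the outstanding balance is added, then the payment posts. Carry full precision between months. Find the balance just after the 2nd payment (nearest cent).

$7,613.05

Monthly rate r = 12.2%/12 = 1.01667% = 0.0101667.
Each month: B ← B·(1+r) − $300.00.
Month 1: interest $81.86; balance after payment $7,833.41.
Month 2: interest $79.64; balance after payment $7,613.05.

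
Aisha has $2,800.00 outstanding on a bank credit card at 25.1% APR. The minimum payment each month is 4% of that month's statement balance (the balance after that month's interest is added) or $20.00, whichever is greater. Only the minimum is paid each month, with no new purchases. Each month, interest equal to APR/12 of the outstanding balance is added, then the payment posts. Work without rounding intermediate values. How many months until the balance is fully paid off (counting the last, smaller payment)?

Monthly rate r = 25.1%/12 = 2.09167% = 0.0209167.
While 4% of the post-interest balance exceeds $20.00, each month B ← (B·(1+r))·(1 − 0.04), i.e. B shrinks by the factor (1+r)·0.96 = 0.98008.
This holds for months 1–87. Entering month 88 the balance is $486.31; 4% of the post-interest balance is now below $20.00, so the flat $20.00 minimum applies from here.
From month 88 a fixed $20.00 at rate r clears $486.31 in 35 more payments. Total: 87 + 35 = 122 months.

122 months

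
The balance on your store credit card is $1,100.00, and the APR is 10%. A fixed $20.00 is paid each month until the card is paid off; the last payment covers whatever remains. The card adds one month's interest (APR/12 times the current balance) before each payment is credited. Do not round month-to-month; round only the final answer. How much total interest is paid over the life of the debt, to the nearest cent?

Monthly rate r = 10%/12 = 0.833333% = 0.00833333.
Payoff takes n = ⌈−ln(1 − rB₀/P)/ln(1+r)⌉ = ⌈73.879⌉ = 74 payments; the last is $17.58.
Total paid = 73·$20.00 + $17.58 = $1,477.58.
Total interest = total paid − principal = $1,477.58 − $1,100.00 = $377.58.

$377.58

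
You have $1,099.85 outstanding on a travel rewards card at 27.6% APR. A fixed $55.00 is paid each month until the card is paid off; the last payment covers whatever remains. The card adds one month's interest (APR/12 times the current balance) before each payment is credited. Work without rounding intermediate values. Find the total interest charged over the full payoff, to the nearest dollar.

Monthly rate r = 27.6%/12 = 2.3% = 0.023.
Payoff takes n = ⌈−ln(1 − rB₀/P)/ln(1+r)⌉ = ⌈27.093⌉ = 28 payments; the last is $5.14.
Total paid = 27·$55.00 + $5.14 = $1,490.14.
Total interest = total paid − principal = $1,490.14 − $1,099.85 = $390.29.

$390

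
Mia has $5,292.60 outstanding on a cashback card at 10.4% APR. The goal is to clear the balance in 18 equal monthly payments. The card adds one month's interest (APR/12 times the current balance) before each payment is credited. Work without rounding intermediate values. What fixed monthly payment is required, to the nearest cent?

Monthly rate r = 10.4%/12 = 0.866667% = 0.00866667.
Level-payment amortization: P = B₀·r / (1 − (1+r)^(−n)) = 5292.60·0.00866667 / (1 − 1.00867^(−18)).
Denominator 1 − (1+r)^(−18) = 0.143865578.
P = 45.8692 / 0.143865578 ≈ 318.83.

$318.83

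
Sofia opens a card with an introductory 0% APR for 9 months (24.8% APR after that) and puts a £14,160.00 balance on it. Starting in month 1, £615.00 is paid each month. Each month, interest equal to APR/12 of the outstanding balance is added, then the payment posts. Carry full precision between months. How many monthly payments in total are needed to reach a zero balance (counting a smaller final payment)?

Promo months 1–9 at r₀ = 0%/12 = 0; months 10+ at r₁ = 24.8%/12 = 0.0206667.
After month 9 (no interest yet): B = £14,160.00 − 9·£615.00 = £8,625.00.
Then at r₁ with £615.00/mo: n₂ = −ln(1 − r₁·B/P)/ln(1+r₁) ≈ 16.73 → 17 more payments.

26 payments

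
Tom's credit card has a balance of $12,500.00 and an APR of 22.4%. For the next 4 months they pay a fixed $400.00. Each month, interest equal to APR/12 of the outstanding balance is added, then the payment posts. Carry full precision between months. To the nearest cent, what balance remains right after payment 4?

Monthly rate r = 22.4%/12 = 1.86667% = 0.0186667.
Each month: B ← B·(1+r) − $400.00.
Month 1: interest $233.33; balance after payment $12,333.33.
Month 2: interest $230.22; balance after payment $12,163.56.
Month 3: interest $227.05; balance after payment $11,990.61.
Month 4: interest $223.82; balance after payment $11,814.43.

$11,814.43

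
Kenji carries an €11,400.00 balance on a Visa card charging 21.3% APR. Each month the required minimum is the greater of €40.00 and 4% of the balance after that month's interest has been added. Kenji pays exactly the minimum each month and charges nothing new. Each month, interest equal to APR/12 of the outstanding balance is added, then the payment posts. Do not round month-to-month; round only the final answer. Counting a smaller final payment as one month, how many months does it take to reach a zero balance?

139 months

Monthly rate r = 21.3%/12 = 1.775% = 0.01775.
While 4% of the post-interest balance exceeds €40.00, each month B ← (B·(1+r))·(1 − 0.04), i.e. B shrinks by the factor (1+r)·0.96 = 0.97704.
This holds for months 1–106. Entering month 107 the balance is €971.88; 4% of the post-interest balance is now below €40.00, so the flat €40.00 minimum applies from here.
From month 107 a fixed €40.00 at rate r clears €971.88 in 33 more payments. Total: 106 + 33 = 139 months.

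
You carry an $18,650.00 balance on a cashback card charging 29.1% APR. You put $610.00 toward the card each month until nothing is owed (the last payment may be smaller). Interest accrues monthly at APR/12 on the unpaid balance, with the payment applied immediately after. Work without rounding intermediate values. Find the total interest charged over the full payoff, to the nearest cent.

$15,785.00

Monthly rate r = 29.1%/12 = 2.425% = 0.02425.
Payoff takes n = ⌈−ln(1 − rB₀/P)/ln(1+r)⌉ = ⌈56.448⌉ = 57 payments; the last is $275.00.
Total paid = 56·$610.00 + $275.00 = $34,435.00.
Total interest = total paid − principal = $34,435.00 − $18,650.00 = $15,785.00.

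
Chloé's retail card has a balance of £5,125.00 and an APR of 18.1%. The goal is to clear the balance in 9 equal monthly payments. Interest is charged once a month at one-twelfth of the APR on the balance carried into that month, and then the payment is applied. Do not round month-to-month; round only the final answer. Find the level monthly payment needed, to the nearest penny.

£613.25

Monthly rate r = 18.1%/12 = 1.50833% = 0.0150833.
Level-payment amortization: P = B₀·r / (1 − (1+r)^(−n)) = 5125.00·0.0150833 / (1 − 1.01508^(−9)).
Denominator 1 − (1+r)^(−9) = 0.126053745.
P = 77.3021 / 0.126053745 ≈ 613.25.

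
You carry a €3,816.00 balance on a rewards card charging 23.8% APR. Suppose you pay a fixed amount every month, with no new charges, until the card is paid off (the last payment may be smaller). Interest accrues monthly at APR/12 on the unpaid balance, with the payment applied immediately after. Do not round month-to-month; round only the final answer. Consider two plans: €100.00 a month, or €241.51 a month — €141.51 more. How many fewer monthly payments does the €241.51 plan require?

53 fewer payments

Monthly rate r = 23.8%/12 = 1.98333% = 0.0198333.
At €100.00/mo: n = ⌈−ln(1 − rB₀/P)/ln(1+r)⌉ = 73 payments (last €0.06); total interest = total paid − €3,816.00 = €3,384.06.
At €241.51/mo: 20 payments (last €35.05); total interest €807.74.
Payments saved = 73 − 20 = 53.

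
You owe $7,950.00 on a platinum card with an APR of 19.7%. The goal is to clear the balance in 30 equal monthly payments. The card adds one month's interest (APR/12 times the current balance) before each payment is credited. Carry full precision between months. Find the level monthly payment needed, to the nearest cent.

$337.72

Monthly rate r = 19.7%/12 = 1.64167% = 0.0164167.
Level-payment amortization: P = B₀·r / (1 − (1+r)^(−n)) = 7950.00·0.0164167 / (1 − 1.01642^(−30)).
Denominator 1 − (1+r)^(−30) = 0.386454653.
P = 130.512 / 0.386454653 ≈ 337.72.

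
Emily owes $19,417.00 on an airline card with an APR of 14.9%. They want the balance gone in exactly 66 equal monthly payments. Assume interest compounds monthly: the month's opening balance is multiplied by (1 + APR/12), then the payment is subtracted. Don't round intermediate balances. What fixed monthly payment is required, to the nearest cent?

Monthly rate r = 14.9%/12 = 1.24167% = 0.0124167.
Level-payment amortization: P = B₀·r / (1 − (1+r)^(−n)) = 19417.00·0.0124167 / (1 − 1.01242^(−66)).
Denominator 1 − (1+r)^(−66) = 0.557118925.
P = 241.094 / 0.557118925 ≈ 432.75.

$432.75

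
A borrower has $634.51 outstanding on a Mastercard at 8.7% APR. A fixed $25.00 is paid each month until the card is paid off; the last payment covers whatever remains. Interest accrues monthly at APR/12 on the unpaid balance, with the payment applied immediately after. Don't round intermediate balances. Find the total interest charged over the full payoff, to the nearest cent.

$69.25

Monthly rate r = 8.7%/12 = 0.725% = 0.00725.
Payoff takes n = ⌈−ln(1 − rB₀/P)/ln(1+r)⌉ = ⌈28.150⌉ = 29 payments; the last is $3.76.
Total paid = 28·$25.00 + $3.76 = $703.76.
Total interest = total paid − principal = $703.76 − $634.51 = $69.25.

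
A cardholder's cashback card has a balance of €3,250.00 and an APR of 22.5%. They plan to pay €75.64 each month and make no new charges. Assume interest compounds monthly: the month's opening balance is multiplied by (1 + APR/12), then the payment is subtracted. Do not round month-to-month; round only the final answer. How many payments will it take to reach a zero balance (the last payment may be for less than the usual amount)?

89 payments

Monthly rate r = 22.5%/12 = 1.875% = 0.01875.
Recurrence: B ← B·(1+r) − €75.64.
Month 1: interest €60.94; balance after payment €3,235.30.
Month 2: interest €60.66; balance after payment €3,220.32.
Closed form: n = −ln(1 − rB₀/P)/ln(1+r) = −ln(0.19437)/ln(1.01875) ≈ 88.175, so the balance reaches zero during payment 89.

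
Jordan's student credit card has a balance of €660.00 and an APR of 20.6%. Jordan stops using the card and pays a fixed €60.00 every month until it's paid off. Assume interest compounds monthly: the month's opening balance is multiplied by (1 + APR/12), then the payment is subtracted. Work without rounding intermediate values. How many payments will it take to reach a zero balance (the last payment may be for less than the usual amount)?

Monthly rate r = 20.6%/12 = 1.71667% = 0.0171667.
Recurrence: B ← B·(1+r) − €60.00.
Month 1: interest €11.33; balance after payment €611.33.
Month 2: interest €10.49; balance after payment €561.82.
Closed form: n = −ln(1 − rB₀/P)/ln(1+r) = −ln(0.81117)/ln(1.01717) ≈ 12.296, so the balance reaches zero during payment 13.

13 payments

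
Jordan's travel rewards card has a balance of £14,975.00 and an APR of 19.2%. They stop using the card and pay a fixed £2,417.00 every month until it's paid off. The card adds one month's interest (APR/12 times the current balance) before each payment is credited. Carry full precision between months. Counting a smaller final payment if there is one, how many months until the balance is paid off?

Monthly rate r = 19.2%/12 = 1.6% = 0.016.
Recurrence: B ← B·(1+r) − £2,417.00.
Month 1: interest £239.60; balance after payment £12,797.60.
Month 2: interest £204.76; balance after payment £10,585.36.
Closed form: n = −ln(1 − rB₀/P)/ln(1+r) = −ln(0.90087)/ln(1.016) ≈ 6.577, so the balance reaches zero during payment 7.

7 payments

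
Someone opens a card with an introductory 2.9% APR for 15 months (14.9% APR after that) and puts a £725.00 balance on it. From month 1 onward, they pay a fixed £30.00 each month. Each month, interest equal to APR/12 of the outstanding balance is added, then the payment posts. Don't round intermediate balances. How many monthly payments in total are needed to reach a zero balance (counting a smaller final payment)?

Promo months 1–15 at r₀ = 2.9%/12 = 0.00241667; months 16+ at r₁ = 14.9%/12 = 0.0124167.
After month 15: iterate B ← B·(1+r₀) − £30.00 for 15 months → £294.04.
Then at r₁ with £30.00/mo: n₂ = −ln(1 − r₁·B/P)/ln(1+r₁) ≈ 10.52 → 11 more payments.

26 months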